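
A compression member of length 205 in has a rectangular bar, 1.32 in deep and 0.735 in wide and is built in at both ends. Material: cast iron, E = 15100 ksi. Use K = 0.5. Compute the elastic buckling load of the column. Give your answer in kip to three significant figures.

P_cr ≈ 0.620 kip

Buckling occurs about the weak axis: I_min = h·b³/12 with b = 0.735 in (the shorter side).
I_min = 1.32×0.735³/12 = 4.368×10^-2 in⁴
Effective length L_e = K·L = 0.5 × 205 = 102.5 in
P_cr = π²EI / L_e² = π² × 15100×10³ × 4.368×10^-2 / 102.5² = 619.6 lb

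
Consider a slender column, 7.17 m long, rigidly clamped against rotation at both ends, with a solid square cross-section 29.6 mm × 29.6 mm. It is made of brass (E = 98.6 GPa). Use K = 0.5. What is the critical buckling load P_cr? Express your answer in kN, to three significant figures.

I = a⁴/12 = 29.6⁴/12 = 6.397×10^4 mm⁴
I = 6.397×10^4 mm⁴ = 6.397×10^-8 m⁴
Effective length L_e = K·L = 0.5 × 7.17 = 3.585 m
P_cr = π²EI / L_e² = π² × 98.6×10⁹ × 6.397×10^-8 / 3.585² = 4.844×10^3 N

P_cr ≈ 4.84 kN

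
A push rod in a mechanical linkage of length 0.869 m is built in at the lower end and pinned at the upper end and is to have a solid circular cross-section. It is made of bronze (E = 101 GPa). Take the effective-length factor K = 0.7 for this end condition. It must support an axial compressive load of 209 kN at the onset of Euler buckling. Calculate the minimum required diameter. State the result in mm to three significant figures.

d ≈ 35.5 mm

L_e = K·L = 0.7 × 0.869 = 0.6083 m
Required I = P_cr·L_e²/(π²E) = 2.090×10^5 × 0.6083² / (π² × 1.01×10^11) = 7.758×10^-8 m⁴
I_req = 7.758×10^4 mm⁴
Solid circle: I = πd⁴/64  ⇒  d = (64I/π)^(1/4) = (64×7.758×10^4/π)^(1/4) = 35.5 mm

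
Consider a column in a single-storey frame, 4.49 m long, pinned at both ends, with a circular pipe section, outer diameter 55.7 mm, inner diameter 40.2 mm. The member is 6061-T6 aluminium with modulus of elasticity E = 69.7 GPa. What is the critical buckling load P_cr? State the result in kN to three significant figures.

d_o = 55.7 mm, d_i = 40.2 mm
I = π(d_o⁴ − d_i⁴)/64 = π(55.7⁴ − 40.20⁴)/64 = 3.443×10^5 mm⁴
I = 3.443×10^5 mm⁴ = 3.443×10^-7 m⁴
Effective length L_e = K·L = 1 × 4.49 = 4.490 m
P_cr = π²EI / L_e² = π² × 69.7×10⁹ × 3.443×10^-7 / 4.490² = 1.175×10^4 N

P_cr ≈ 11.7 kN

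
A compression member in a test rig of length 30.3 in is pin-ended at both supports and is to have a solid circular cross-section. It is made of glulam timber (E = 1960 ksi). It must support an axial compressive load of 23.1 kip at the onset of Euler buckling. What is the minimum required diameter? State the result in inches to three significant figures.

d ≈ 2.17 in

L_e = K·L = 1 × 30.3 = 30.30 in
Required I = P_cr·L_e²/(π²E) = 2.310×10^4 × 30.30² / (π² × 1.96×10^6) = 1.096 in⁴
Solid circle: I = πd⁴/64  ⇒  d = (64I/π)^(1/4) = (64×1.096/π)^(1/4) = 2.17 in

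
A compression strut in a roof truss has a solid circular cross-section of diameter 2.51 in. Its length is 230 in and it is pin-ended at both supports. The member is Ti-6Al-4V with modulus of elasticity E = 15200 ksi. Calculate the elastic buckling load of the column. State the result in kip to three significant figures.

I = πd⁴/64 = π×2.51⁴/64 = 1.948 in⁴
Effective length L_e = K·L = 1 × 230 = 230.0 in
P_cr = π²EI / L_e² = π² × 15200×10³ × 1.948 / 230.0² = 5.525×10^3 lb

P_cr ≈ 5.53 kip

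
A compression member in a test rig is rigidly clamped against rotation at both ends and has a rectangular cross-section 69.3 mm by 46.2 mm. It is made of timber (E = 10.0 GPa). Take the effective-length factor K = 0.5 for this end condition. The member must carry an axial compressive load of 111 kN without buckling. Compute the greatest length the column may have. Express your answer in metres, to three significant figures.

L_max ≈ 1.42 m

Buckling occurs about the weak axis: I_min = h·b³/12 with b = 46.2 mm (the shorter side).
I_min = 69.3×46.2³/12 = 5.695×10^5 mm⁴
I = 5.695×10^-7 m⁴
At the buckling limit P_cr = P = 1.110×10^5 N
From P_cr = π²EI/(K·L)²:  L = (1/K)·√(π²EI/P_cr) = (1/0.5)·√(π²×1.00×10^10×5.695×10^-7/1.110×10^5)
L = 1.42 m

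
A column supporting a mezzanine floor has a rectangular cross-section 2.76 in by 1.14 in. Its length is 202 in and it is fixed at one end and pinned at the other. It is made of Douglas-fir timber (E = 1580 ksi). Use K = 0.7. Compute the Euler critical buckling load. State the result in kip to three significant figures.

P_cr ≈ 0.266 kip

Buckling occurs about the weak axis: I_min = h·b³/12 with b = 1.14 in (the shorter side).
I_min = 2.76×1.14³/12 = 0.3408 in⁴
Effective length L_e = K·L = 0.7 × 202 = 141.4 in
P_cr = π²EI / L_e² = π² × 1580×10³ × 0.3408 / 141.4² = 265.8 lb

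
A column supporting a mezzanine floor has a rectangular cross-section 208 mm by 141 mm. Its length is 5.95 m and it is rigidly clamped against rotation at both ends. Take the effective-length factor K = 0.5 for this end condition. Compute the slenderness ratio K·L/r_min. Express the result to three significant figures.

Buckling occurs about the weak axis: I_min = h·b³/12 with b = 141 mm (the shorter side).
I_min = 208×141³/12 = 4.859×10^7 mm⁴
A = 2.933×10^4 mm²;  r_min = √(I/A) = √(4.859×10^7/2.933×10^4) = 40.70 mm
L_e = K·L = 0.5 × 5.95 m = 2.975 m = 2975.0 mm
λ = L_e / r_min = 2975.0 / 40.70 = 73.1

λ ≈ 73.1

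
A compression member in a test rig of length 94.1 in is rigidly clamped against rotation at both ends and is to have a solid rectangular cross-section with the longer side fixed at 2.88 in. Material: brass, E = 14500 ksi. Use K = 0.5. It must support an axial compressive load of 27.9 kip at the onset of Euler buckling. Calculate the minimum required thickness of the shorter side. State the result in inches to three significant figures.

b ≈ 1.22 in

L_e = K·L = 0.5 × 94.1 = 47.05 in
Required I = P_cr·L_e²/(π²E) = 2.790×10^4 × 47.05² / (π² × 1.45×10^7) = 0.4316 in⁴
Rectangle, weak axis: I_min = h·b³/12 with h = 2.88 in fixed  ⇒  b = (12I/h)^(1/3) = 1.22 in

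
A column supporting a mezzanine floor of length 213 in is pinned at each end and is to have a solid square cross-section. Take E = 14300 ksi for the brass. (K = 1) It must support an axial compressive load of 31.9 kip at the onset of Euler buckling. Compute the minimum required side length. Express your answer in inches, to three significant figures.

L_e = K·L = 1 × 213 = 213.0 in
Required I = P_cr·L_e²/(π²E) = 3.190×10^4 × 213.0² / (π² × 1.43×10^7) = 10.25 in⁴
Solid square: I = a⁴/12  ⇒  a = (12I)^(1/4) = (12×10.25)^(1/4) = 3.33 in

a ≈ 3.33 in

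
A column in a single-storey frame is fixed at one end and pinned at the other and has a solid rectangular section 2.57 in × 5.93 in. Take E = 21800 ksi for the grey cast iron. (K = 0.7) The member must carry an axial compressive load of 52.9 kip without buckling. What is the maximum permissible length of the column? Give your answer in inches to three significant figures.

Buckling occurs about the weak axis: I_min = h·b³/12 with b = 2.57 in (the shorter side).
I_min = 5.93×2.57³/12 = 8.388 in⁴
At the buckling limit P_cr = P = 5.290×10^4 lb
From P_cr = π²EI/(K·L)²:  L = (1/K)·√(π²EI/P_cr) = (1/0.7)·√(π²×2.18×10^7×8.388/5.290×10^4)
L = 264 in

L_max ≈ 264 in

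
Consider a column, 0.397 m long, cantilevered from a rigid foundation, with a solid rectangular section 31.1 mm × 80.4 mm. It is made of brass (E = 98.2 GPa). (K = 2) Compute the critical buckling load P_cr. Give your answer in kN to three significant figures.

P_cr ≈ 310 kN

Buckling occurs about the weak axis: I_min = h·b³/12 with b = 31.1 mm (the shorter side).
I_min = 80.4×31.1³/12 = 2.015×10^5 mm⁴
I = 2.015×10^5 mm⁴ = 2.015×10^-7 m⁴
Effective length L_e = K·L = 2 × 0.397 = 0.7940 m
P_cr = π²EI / L_e² = π² × 98.2×10⁹ × 2.015×10^-7 / 0.7940² = 3.098×10^5 N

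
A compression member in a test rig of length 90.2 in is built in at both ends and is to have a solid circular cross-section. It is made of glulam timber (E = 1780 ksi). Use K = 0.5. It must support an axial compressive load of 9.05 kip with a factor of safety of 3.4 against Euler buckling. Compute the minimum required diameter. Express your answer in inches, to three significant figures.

d ≈ 2.92 in

Required P_cr = n·P = 3.4 × 9.05 = 30.77 kip
L_e = K·L = 0.5 × 90.2 = 45.10 in
Required I = P_cr·L_e²/(π²E) = 3.077×10^4 × 45.10² / (π² × 1.78×10^6) = 3.563 in⁴
Solid circle: I = πd⁴/64  ⇒  d = (64I/π)^(1/4) = (64×3.563/π)^(1/4) = 2.92 in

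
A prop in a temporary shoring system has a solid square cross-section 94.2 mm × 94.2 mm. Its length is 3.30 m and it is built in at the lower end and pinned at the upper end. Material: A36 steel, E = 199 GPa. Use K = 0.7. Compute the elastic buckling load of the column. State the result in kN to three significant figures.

P_cr ≈ 2420 kN

I = a⁴/12 = 94.2⁴/12 = 6.562×10^6 mm⁴
I = 6.562×10^6 mm⁴ = 6.562×10^-6 m⁴
Effective length L_e = K·L = 0.7 × 3.30 = 2.310 m
P_cr = π²EI / L_e² = π² × 199×10⁹ × 6.562×10^-6 / 2.310² = 2.415×10^6 N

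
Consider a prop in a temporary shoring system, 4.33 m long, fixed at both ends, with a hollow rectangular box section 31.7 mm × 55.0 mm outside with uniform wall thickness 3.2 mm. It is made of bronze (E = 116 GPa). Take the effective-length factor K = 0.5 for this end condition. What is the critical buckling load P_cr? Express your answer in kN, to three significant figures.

Inner dimensions: h_i = 55.0 − 2×3.2 = 48.60 mm, b_i = 31.7 − 2×3.2 = 25.30 mm
Weak-axis I_min = (h_o·b_o³ − h_i·b_i³)/12 with b_o = 31.7, b_i = 25.30 mm (shorter outer/inner sides).
I_min = (55.0×31.7³ − 48.60×25.30³)/12 = 8.042×10^4 mm⁴
I = 8.042×10^4 mm⁴ = 8.042×10^-8 m⁴
Effective length L_e = K·L = 0.5 × 4.33 = 2.165 m
P_cr = π²EI / L_e² = π² × 116×10⁹ × 8.042×10^-8 / 2.165² = 1.964×10^4 N

P_cr ≈ 19.6 kN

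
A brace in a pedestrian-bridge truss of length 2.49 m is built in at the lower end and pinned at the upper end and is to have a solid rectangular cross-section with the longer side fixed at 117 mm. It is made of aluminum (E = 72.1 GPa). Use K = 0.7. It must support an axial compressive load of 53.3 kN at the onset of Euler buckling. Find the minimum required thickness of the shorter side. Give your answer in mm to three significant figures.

b ≈ 28.6 mm

L_e = K·L = 0.7 × 2.49 = 1.743 m
Required I = P_cr·L_e²/(π²E) = 5.330×10^4 × 1.743² / (π² × 7.21×10^10) = 2.276×10^-7 m⁴
I_req = 2.276×10^5 mm⁴
Rectangle, weak axis: I_min = h·b³/12 with h = 117 mm fixed  ⇒  b = (12I/h)^(1/3) = 28.6 mm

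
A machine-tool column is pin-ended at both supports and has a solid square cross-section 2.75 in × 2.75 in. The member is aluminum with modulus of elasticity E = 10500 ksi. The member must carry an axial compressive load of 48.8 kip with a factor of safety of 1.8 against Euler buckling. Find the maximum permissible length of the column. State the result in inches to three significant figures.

I = a⁴/12 = 2.75⁴/12 = 4.766 in⁴
Required critical load P_cr = n·P = 1.8 × 48.8 = 87.84 kip = 8.784×10^4 lb
From P_cr = π²EI/(K·L)²:  L = (1/K)·√(π²EI/P_cr) = (1/1)·√(π²×1.05×10^7×4.766/8.784×10^4)
L = 75.0 in

L_max ≈ 75.0 in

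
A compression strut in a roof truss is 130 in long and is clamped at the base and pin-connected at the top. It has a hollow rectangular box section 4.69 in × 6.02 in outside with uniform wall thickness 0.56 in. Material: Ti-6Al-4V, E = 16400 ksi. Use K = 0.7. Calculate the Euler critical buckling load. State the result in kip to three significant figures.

P_cr ≈ 648 kip

Inner dimensions: h_i = 6.02 − 2×0.56 = 4.900 in, b_i = 4.69 − 2×0.56 = 3.570 in
Weak-axis I_min = (h_o·b_o³ − h_i·b_i³)/12 with b_o = 4.69, b_i = 3.570 in (shorter outer/inner sides).
I_min = (6.02×4.69³ − 4.900×3.570³)/12 = 33.17 in⁴
Effective length L_e = K·L = 0.7 × 130 = 91.00 in
P_cr = π²EI / L_e² = π² × 16400×10³ × 33.17 / 91.00² = 6.484×10^5 lb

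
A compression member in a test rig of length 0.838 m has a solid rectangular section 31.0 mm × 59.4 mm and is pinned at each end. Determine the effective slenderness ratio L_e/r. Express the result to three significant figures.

λ ≈ 93.6

For a rectangle r_min = b/√12 = 31.0/√12 = 8.949 mm
L_e = K·L = 1 × 0.838 m = 0.8380 m = 838.00 mm
λ = L_e / r_min = 838.00 / 8.949 = 93.6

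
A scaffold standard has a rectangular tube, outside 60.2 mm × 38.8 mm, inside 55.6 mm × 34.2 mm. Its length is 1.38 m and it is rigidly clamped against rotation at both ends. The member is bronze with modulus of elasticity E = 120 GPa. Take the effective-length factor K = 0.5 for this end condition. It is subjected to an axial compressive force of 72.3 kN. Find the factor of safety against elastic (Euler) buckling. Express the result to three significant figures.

n ≈ 3.71

Weak-axis I_min = (h_o·b_o³ − h_i·b_i³)/12 with b_o = 38.8, b_i = 34.20 mm (shorter outer/inner sides).
I_min = (60.2×38.8³ − 55.60×34.20³)/12 = 1.077×10^5 mm⁴
I = 1.077×10^5 mm⁴ = 1.077×10^-7 m⁴
Effective length L_e = K·L = 0.5 × 1.38 = 0.6900 m
P_cr = π²EI / L_e² = π² × 120×10⁹ × 1.077×10^-7 / 0.6900² = 2.679×10^5 N
Factor of safety n = P_cr / P = 267.89 / 72.3 = 3.71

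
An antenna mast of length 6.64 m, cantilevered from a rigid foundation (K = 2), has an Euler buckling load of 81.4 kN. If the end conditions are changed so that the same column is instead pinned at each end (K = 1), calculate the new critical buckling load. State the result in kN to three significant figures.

P_cr ∝ 1/K², so P_cr,new = P_cr,old × (K_old/K_new)² = 81.4 × (2/1)²
= 81.4 × 4.000 = 326 kN

P_cr ≈ 326 kN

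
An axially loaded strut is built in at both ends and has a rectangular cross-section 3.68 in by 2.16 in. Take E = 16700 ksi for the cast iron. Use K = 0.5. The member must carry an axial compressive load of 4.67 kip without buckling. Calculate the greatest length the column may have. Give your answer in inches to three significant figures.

L_max ≈ 661 in

Buckling occurs about the weak axis: I_min = h·b³/12 with b = 2.16 in (the shorter side).
I_min = 3.68×2.16³/12 = 3.090 in⁴
At the buckling limit P_cr = P = 4.670×10^3 lb
From P_cr = π²EI/(K·L)²:  L = (1/K)·√(π²EI/P_cr) = (1/0.5)·√(π²×1.67×10^7×3.090/4.670×10^3)
L = 661 in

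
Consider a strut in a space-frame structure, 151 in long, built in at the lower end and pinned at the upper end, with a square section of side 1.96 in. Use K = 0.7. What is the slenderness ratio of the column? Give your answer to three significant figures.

I = a⁴/12 = 1.96⁴/12 = 1.230 in⁴
A = 3.842 in²;  r_min = √(I/A) = √(1.230/3.842) = 0.5658 in
L_e = K·L = 0.7 × 151 = 105.7 in
λ = L_e / r_min = 105.70 / 0.5658 = 187

λ ≈ 187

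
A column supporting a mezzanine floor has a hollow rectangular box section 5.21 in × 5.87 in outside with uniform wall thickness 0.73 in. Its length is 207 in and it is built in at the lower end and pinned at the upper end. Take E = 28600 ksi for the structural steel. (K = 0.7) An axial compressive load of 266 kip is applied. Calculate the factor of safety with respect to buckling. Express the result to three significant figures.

n ≈ 2.52

Inner dimensions: h_i = 5.87 − 2×0.73 = 4.410 in, b_i = 5.21 − 2×0.73 = 3.750 in
Weak-axis I_min = (h_o·b_o³ − h_i·b_i³)/12 with b_o = 5.21, b_i = 3.750 in (shorter outer/inner sides).
I_min = (5.87×5.21³ − 4.410×3.750³)/12 = 49.80 in⁴
Effective length L_e = K·L = 0.7 × 207 = 144.9 in
P_cr = π²EI / L_e² = π² × 28600×10³ × 49.80 / 144.9² = 6.695×10^5 lb
Factor of safety n = P_cr / P = 669.49 / 266 = 2.52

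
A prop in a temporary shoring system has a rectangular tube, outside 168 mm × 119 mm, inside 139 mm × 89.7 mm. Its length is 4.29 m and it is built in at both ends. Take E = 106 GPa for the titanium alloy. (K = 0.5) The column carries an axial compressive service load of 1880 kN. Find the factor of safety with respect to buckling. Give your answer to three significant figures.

Weak-axis I_min = (h_o·b_o³ − h_i·b_i³)/12 with b_o = 119, b_i = 89.70 mm (shorter outer/inner sides).
I_min = (168×119³ − 139.0×89.70³)/12 = 1.523×10^7 mm⁴
I = 1.523×10^7 mm⁴ = 1.523×10^-5 m⁴
Effective length L_e = K·L = 0.5 × 4.29 = 2.145 m
P_cr = π²EI / L_e² = π² × 106×10⁹ × 1.523×10^-5 / 2.145² = 3.463×10^6 N
Factor of safety n = P_cr / P = 3463.5 / 1880 = 1.84

n ≈ 1.84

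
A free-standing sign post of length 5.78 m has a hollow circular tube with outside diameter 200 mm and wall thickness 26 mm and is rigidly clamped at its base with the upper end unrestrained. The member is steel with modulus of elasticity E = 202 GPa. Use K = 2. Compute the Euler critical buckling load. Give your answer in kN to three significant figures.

P_cr ≈ 820 kN

Inner diameter d_i = 200 − 2×26 = 148.0 mm
I = π(d_o⁴ − d_i⁴)/64 = π(200⁴ − 148.0⁴)/64 = 5.499×10^7 mm⁴
I = 5.499×10^7 mm⁴ = 5.499×10^-5 m⁴
Effective length L_e = K·L = 2 × 5.78 = 11.56 m
P_cr = π²EI / L_e² = π² × 202×10⁹ × 5.499×10^-5 / 11.56² = 8.204×10^5 N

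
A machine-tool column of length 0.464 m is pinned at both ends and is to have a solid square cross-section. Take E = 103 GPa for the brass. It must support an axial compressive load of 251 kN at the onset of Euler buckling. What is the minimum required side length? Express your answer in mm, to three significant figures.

a ≈ 28.3 mm

L_e = K·L = 1 × 0.464 = 0.4640 m
Required I = P_cr·L_e²/(π²E) = 2.510×10^5 × 0.4640² / (π² × 1.03×10^11) = 5.316×10^-8 m⁴
I_req = 5.316×10^4 mm⁴
Solid square: I = a⁴/12  ⇒  a = (12I)^(1/4) = (12×5.316×10^4)^(1/4) = 28.3 mm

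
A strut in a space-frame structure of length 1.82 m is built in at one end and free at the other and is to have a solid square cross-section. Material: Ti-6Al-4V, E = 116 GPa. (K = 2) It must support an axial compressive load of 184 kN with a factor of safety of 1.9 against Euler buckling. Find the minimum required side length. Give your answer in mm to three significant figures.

Required P_cr = n·P = 1.9 × 184 = 349.6 kN
L_e = K·L = 2 × 1.82 = 3.640 m
Required I = P_cr·L_e²/(π²E) = 3.496×10^5 × 3.640² / (π² × 1.16×10^11) = 4.046×10^-6 m⁴
I_req = 4.046×10^6 mm⁴
Solid square: I = a⁴/12  ⇒  a = (12I)^(1/4) = (12×4.046×10^6)^(1/4) = 83.5 mm

a ≈ 83.5 mm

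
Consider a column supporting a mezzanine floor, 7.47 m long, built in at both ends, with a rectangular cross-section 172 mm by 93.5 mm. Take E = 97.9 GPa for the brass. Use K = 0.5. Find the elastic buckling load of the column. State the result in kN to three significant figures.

Buckling occurs about the weak axis: I_min = h·b³/12 with b = 93.5 mm (the shorter side).
I_min = 172×93.5³/12 = 1.172×10^7 mm⁴
I = 1.172×10^7 mm⁴ = 1.172×10^-5 m⁴
Effective length L_e = K·L = 0.5 × 7.47 = 3.735 m
P_cr = π²EI / L_e² = π² × 97.9×10⁹ × 1.172×10^-5 / 3.735² = 8.115×10^5 N

P_cr ≈ 811 kN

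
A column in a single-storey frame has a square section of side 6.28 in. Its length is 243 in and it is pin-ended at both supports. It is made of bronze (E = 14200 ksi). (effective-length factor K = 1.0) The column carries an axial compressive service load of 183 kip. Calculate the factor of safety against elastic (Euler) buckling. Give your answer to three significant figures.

I = a⁴/12 = 6.28⁴/12 = 129.6 in⁴
Effective length L_e = K·L = 1 × 243 = 243.0 in
P_cr = π²EI / L_e² = π² × 14200×10³ × 129.6 / 243.0² = 3.076×10^5 lb
Factor of safety n = P_cr / P = 307.63 / 183 = 1.68

n ≈ 1.68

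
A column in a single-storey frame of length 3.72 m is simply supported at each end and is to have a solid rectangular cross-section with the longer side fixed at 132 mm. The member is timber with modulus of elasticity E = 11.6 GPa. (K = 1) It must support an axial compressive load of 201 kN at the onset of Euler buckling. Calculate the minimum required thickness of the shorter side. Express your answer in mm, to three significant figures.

L_e = K·L = 1 × 3.72 = 3.720 m
Required I = P_cr·L_e²/(π²E) = 2.010×10^5 × 3.720² / (π² × 1.16×10^10) = 2.430×10^-5 m⁴
I_req = 2.430×10^7 mm⁴
Rectangle, weak axis: I_min = h·b³/12 with h = 132 mm fixed  ⇒  b = (12I/h)^(1/3) = 130 mm

b ≈ 130 mm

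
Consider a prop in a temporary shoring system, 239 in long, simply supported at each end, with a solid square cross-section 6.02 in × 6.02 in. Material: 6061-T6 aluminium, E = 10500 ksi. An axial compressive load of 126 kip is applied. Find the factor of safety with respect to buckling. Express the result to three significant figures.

I = a⁴/12 = 6.02⁴/12 = 109.4 in⁴
Effective length L_e = K·L = 1 × 239 = 239.0 in
P_cr = π²EI / L_e² = π² × 10500×10³ × 109.4 / 239.0² = 1.986×10^5 lb
Factor of safety n = P_cr / P = 198.56 / 126 = 1.58

n ≈ 1.58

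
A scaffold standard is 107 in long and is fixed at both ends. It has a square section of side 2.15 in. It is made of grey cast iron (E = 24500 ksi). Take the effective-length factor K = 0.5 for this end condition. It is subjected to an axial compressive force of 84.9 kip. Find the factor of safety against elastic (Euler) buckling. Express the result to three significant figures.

n ≈ 1.77

I = a⁴/12 = 2.15⁴/12 = 1.781 in⁴
Effective length L_e = K·L = 0.5 × 107 = 53.50 in
P_cr = π²EI / L_e² = π² × 24500×10³ × 1.781 / 53.50² = 1.504×10^5 lb
Factor of safety n = P_cr / P = 150.43 / 84.9 = 1.77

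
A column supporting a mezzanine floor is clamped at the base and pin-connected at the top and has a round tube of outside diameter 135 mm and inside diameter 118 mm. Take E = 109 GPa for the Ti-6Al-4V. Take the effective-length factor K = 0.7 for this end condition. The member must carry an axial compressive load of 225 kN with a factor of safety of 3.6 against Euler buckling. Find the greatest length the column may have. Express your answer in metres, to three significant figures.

d_o = 135 mm, d_i = 118 mm
I = π(d_o⁴ − d_i⁴)/64 = π(135⁴ − 118.0⁴)/64 = 6.787×10^6 mm⁴
I = 6.787×10^-6 m⁴
Required critical load P_cr = n·P = 3.6 × 225 = 810.0 kN = 8.100×10^5 N
From P_cr = π²EI/(K·L)²:  L = (1/K)·√(π²EI/P_cr) = (1/0.7)·√(π²×1.09×10^11×6.787×10^-6/8.100×10^5)
L = 4.29 m

L_max ≈ 4.29 m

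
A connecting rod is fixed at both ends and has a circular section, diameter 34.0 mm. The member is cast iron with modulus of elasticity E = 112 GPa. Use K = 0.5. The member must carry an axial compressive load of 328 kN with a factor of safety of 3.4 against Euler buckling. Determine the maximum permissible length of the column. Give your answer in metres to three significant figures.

L_max ≈ 0.510 m

I = πd⁴/64 = π×34.0⁴/64 = 6.560×10^4 mm⁴
I = 6.560×10^-8 m⁴
Required critical load P_cr = n·P = 3.4 × 328 = 1115 kN = 1.115×10^6 N
From P_cr = π²EI/(K·L)²:  L = (1/K)·√(π²EI/P_cr) = (1/0.5)·√(π²×1.12×10^11×6.560×10^-8/1.115×10^6)
L = 0.510 m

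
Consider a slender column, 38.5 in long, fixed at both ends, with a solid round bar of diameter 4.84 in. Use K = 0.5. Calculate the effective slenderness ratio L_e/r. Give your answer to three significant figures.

I = πd⁴/64 = π×4.84⁴/64 = 26.94 in⁴
A = 18.40 in²;  r_min = √(I/A) = √(26.94/18.40) = 1.210 in
L_e = K·L = 0.5 × 38.5 = 19.25 in
λ = L_e / r_min = 19.250 / 1.210 = 15.9

λ ≈ 15.9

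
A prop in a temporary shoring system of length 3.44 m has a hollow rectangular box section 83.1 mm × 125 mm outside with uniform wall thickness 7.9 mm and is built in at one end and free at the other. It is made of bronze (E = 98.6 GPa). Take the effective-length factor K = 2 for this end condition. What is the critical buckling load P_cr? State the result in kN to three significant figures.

P_cr ≈ 65.9 kN

Inner dimensions: h_i = 125 − 2×7.9 = 109.2 mm, b_i = 83.1 − 2×7.9 = 67.30 mm
Weak-axis I_min = (h_o·b_o³ − h_i·b_i³)/12 with b_o = 83.1, b_i = 67.30 mm (shorter outer/inner sides).
I_min = (125×83.1³ − 109.2×67.30³)/12 = 3.204×10^6 mm⁴
I = 3.204×10^6 mm⁴ = 3.204×10^-6 m⁴
Effective length L_e = K·L = 2 × 3.44 = 6.880 m
P_cr = π²EI / L_e² = π² × 98.6×10⁹ × 3.204×10^-6 / 6.880² = 6.587×10^4 N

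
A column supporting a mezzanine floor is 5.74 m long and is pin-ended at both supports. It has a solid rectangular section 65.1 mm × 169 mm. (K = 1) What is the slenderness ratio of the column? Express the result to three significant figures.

λ ≈ 305

Buckling occurs about the weak axis: I_min = h·b³/12 with b = 65.1 mm (the shorter side).
I_min = 169×65.1³/12 = 3.886×10^6 mm⁴
A = 1.100×10^4 mm²;  r_min = √(I/A) = √(3.886×10^6/1.100×10^4) = 18.79 mm
L_e = K·L = 1 × 5.74 m = 5.740 m = 5740.0 mm
λ = L_e / r_min = 5740.0 / 18.79 = 305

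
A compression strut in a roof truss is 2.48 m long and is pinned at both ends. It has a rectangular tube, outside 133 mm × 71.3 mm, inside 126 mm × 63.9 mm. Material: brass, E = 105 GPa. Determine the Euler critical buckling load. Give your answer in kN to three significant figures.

Weak-axis I_min = (h_o·b_o³ − h_i·b_i³)/12 with b_o = 71.3, b_i = 63.90 mm (shorter outer/inner sides).
I_min = (133×71.3³ − 126.0×63.90³)/12 = 1.278×10^6 mm⁴
I = 1.278×10^6 mm⁴ = 1.278×10^-6 m⁴
Effective length L_e = K·L = 1 × 2.48 = 2.480 m
P_cr = π²EI / L_e² = π² × 105×10⁹ × 1.278×10^-6 / 2.480² = 2.153×10^5 N

P_cr ≈ 215 kN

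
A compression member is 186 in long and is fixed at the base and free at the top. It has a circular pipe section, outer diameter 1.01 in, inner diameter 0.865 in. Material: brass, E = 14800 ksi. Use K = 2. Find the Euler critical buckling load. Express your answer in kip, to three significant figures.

P_cr ≈ 0.0249 kip

d_o = 1.01 in, d_i = 0.865 in
I = π(d_o⁴ − d_i⁴)/64 = π(1.01⁴ − 0.8650⁴)/64 = 2.360×10^-2 in⁴
Effective length L_e = K·L = 2 × 186 = 372.0 in
P_cr = π²EI / L_e² = π² × 14800×10³ × 2.360×10^-2 / 372.0² = 24.91 lb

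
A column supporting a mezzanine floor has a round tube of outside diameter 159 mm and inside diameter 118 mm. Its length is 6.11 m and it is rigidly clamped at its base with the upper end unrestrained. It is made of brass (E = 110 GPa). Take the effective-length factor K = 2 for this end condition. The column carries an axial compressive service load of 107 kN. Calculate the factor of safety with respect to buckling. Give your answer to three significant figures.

n ≈ 1.49

d_o = 159 mm, d_i = 118 mm
I = π(d_o⁴ − d_i⁴)/64 = π(159⁴ − 118.0⁴)/64 = 2.186×10^7 mm⁴
I = 2.186×10^7 mm⁴ = 2.186×10^-5 m⁴
Effective length L_e = K·L = 2 × 6.11 = 12.22 m
P_cr = π²EI / L_e² = π² × 110×10⁹ × 2.186×10^-5 / 12.22² = 1.589×10^5 N
Factor of safety n = P_cr / P = 158.90 / 107 = 1.49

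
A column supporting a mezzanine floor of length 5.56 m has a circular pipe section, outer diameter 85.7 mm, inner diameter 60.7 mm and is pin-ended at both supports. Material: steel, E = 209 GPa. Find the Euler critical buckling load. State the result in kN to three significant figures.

d_o = 85.7 mm, d_i = 60.7 mm
I = π(d_o⁴ − d_i⁴)/64 = π(85.7⁴ − 60.70⁴)/64 = 1.981×10^6 mm⁴
I = 1.981×10^6 mm⁴ = 1.981×10^-6 m⁴
Effective length L_e = K·L = 1 × 5.56 = 5.560 m
P_cr = π²EI / L_e² = π² × 209×10⁹ × 1.981×10^-6 / 5.560² = 1.322×10^5 N

P_cr ≈ 132 kN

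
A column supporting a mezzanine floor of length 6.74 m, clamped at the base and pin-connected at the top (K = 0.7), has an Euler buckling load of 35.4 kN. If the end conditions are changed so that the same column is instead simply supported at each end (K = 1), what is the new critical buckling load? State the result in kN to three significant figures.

P_cr ∝ 1/K², so P_cr,new = P_cr,old × (K_old/K_new)² = 35.4 × (0.7/1)²
= 35.4 × 0.4900 = 17.3 kN

P_cr ≈ 17.3 kN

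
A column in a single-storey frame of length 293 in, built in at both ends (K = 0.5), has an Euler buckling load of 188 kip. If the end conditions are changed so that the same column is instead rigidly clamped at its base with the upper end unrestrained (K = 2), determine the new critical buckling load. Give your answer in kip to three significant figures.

P_cr ∝ 1/K², so P_cr,new = P_cr,old × (K_old/K_new)² = 188 × (0.5/2)²
= 188 × 0.06250 = 11.8 kip

P_cr ≈ 11.8 kip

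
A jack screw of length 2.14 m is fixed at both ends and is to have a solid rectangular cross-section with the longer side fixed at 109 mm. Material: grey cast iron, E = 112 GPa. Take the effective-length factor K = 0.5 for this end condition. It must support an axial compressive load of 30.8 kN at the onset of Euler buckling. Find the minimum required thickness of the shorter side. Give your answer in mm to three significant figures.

b ≈ 15.2 mm

L_e = K·L = 0.5 × 2.14 = 1.070 m
Required I = P_cr·L_e²/(π²E) = 3.080×10^4 × 1.070² / (π² × 1.12×10^11) = 3.190×10^-8 m⁴
I_req = 3.190×10^4 mm⁴
Rectangle, weak axis: I_min = h·b³/12 with h = 109 mm fixed  ⇒  b = (12I/h)^(1/3) = 15.2 mm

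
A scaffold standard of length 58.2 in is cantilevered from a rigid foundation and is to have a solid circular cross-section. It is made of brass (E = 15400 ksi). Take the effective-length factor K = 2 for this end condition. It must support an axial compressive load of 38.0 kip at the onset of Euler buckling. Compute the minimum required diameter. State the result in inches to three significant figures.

L_e = K·L = 2 × 58.2 = 116.4 in
Required I = P_cr·L_e²/(π²E) = 3.800×10^4 × 116.4² / (π² × 1.54×10^7) = 3.387 in⁴
Solid circle: I = πd⁴/64  ⇒  d = (64I/π)^(1/4) = (64×3.387/π)^(1/4) = 2.88 in

d ≈ 2.88 in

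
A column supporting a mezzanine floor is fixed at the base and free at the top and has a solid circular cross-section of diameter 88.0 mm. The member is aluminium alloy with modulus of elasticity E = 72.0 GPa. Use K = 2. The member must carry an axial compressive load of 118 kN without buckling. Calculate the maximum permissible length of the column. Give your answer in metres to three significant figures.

L_max ≈ 2.11 m

I = πd⁴/64 = π×88.0⁴/64 = 2.944×10^6 mm⁴
I = 2.944×10^-6 m⁴
At the buckling limit P_cr = P = 1.180×10^5 N
From P_cr = π²EI/(K·L)²:  L = (1/K)·√(π²EI/P_cr) = (1/2)·√(π²×7.20×10^10×2.944×10^-6/1.180×10^5)
L = 2.11 m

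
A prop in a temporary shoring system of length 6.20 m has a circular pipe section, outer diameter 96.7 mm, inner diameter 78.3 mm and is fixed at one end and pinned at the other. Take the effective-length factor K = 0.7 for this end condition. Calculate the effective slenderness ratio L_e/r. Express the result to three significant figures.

d_o = 96.7 mm, d_i = 78.3 mm
I = π(d_o⁴ − d_i⁴)/64 = π(96.7⁴ − 78.30⁴)/64 = 2.447×10^6 mm⁴
A = 2.529×10^3 mm²;  r_min = √(I/A) = √(2.447×10^6/2.529×10^3) = 31.11 mm
L_e = K·L = 0.7 × 6.20 m = 4.340 m = 4340.0 mm
λ = L_e / r_min = 4340.0 / 31.11 = 140

λ ≈ 140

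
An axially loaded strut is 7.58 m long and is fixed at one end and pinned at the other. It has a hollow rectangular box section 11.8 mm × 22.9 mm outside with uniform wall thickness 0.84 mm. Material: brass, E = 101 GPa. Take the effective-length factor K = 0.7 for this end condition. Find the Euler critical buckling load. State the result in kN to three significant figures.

Inner dimensions: h_i = 22.9 − 2×0.84 = 21.22 mm, b_i = 11.8 − 2×0.84 = 10.12 mm
Weak-axis I_min = (h_o·b_o³ − h_i·b_i³)/12 with b_o = 11.8, b_i = 10.12 mm (shorter outer/inner sides).
I_min = (22.9×11.8³ − 21.22×10.12³)/12 = 1.303×10^3 mm⁴
I = 1.303×10^3 mm⁴ = 1.303×10^-9 m⁴
Effective length L_e = K·L = 0.7 × 7.58 = 5.306 m
P_cr = π²EI / L_e² = π² × 101×10⁹ × 1.303×10^-9 / 5.306² = 46.12 N

P_cr ≈ 0.0461 kN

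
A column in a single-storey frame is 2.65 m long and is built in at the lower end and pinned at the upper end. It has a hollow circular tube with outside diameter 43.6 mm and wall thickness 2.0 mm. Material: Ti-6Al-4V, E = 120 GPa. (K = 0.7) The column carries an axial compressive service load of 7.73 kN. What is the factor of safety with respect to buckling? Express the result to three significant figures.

Inner diameter d_i = 43.6 − 2×2.0 = 39.60 mm
I = π(d_o⁴ − d_i⁴)/64 = π(43.6⁴ − 39.60⁴)/64 = 5.667×10^4 mm⁴
I = 5.667×10^4 mm⁴ = 5.667×10^-8 m⁴
Effective length L_e = K·L = 0.7 × 2.65 = 1.855 m
P_cr = π²EI / L_e² = π² × 120×10⁹ × 5.667×10^-8 / 1.855² = 1.951×10^4 N
Factor of safety n = P_cr / P = 19.506 / 7.73 = 2.52

n ≈ 2.52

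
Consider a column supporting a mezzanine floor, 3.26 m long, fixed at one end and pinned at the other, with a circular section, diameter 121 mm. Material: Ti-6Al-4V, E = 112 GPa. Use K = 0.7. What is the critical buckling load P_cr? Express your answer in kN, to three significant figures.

P_cr ≈ 2230 kN

I = πd⁴/64 = π×121⁴/64 = 1.052×10^7 mm⁴
I = 1.052×10^7 mm⁴ = 1.052×10^-5 m⁴
Effective length L_e = K·L = 0.7 × 3.26 = 2.282 m
P_cr = π²EI / L_e² = π² × 112×10⁹ × 1.052×10^-5 / 2.282² = 2.234×10^6 N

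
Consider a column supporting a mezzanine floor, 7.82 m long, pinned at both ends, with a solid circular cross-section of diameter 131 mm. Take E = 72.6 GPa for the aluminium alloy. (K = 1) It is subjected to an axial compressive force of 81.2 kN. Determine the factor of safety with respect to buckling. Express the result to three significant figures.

I = πd⁴/64 = π×131⁴/64 = 1.446×10^7 mm⁴
I = 1.446×10^7 mm⁴ = 1.446×10^-5 m⁴
Effective length L_e = K·L = 1 × 7.82 = 7.820 m
P_cr = π²EI / L_e² = π² × 72.6×10⁹ × 1.446×10^-5 / 7.820² = 1.694×10^5 N
Factor of safety n = P_cr / P = 169.39 / 81.2 = 2.09

n ≈ 2.09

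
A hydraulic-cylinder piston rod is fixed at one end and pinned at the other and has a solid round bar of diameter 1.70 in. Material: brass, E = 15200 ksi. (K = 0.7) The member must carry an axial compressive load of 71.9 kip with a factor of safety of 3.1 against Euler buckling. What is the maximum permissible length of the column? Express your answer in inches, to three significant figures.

I = πd⁴/64 = π×1.70⁴/64 = 0.4100 in⁴
Required critical load P_cr = n·P = 3.1 × 71.9 = 222.9 kip = 2.229×10^5 lb
From P_cr = π²EI/(K·L)²:  L = (1/K)·√(π²EI/P_cr) = (1/0.7)·√(π²×1.52×10^7×0.4100/2.229×10^5)
L = 23.7 in

L_max ≈ 23.7 in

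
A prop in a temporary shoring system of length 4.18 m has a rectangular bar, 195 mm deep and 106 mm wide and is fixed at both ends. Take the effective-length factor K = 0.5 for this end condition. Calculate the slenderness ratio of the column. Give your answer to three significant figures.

For a rectangle r_min = b/√12 = 106/√12 = 30.60 mm
L_e = K·L = 0.5 × 4.18 m = 2.090 m = 2090.0 mm
λ = L_e / r_min = 2090.0 / 30.60 = 68.3

λ ≈ 68.3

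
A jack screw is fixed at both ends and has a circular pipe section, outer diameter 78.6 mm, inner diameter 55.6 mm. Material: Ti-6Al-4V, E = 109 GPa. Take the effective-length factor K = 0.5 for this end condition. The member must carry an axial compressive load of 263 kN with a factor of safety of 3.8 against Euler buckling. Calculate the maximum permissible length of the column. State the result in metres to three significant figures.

d_o = 78.6 mm, d_i = 55.6 mm
I = π(d_o⁴ − d_i⁴)/64 = π(78.6⁴ − 55.60⁴)/64 = 1.404×10^6 mm⁴
I = 1.404×10^-6 m⁴
Required critical load P_cr = n·P = 3.8 × 263 = 999.4 kN = 9.994×10^5 N
From P_cr = π²EI/(K·L)²:  L = (1/K)·√(π²EI/P_cr) = (1/0.5)·√(π²×1.09×10^11×1.404×10^-6/9.994×10^5)
L = 2.46 m

L_max ≈ 2.46 m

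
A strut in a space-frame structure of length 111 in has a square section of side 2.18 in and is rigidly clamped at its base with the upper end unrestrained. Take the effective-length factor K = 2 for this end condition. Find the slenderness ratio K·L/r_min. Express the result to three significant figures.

For a square r = a/√12 = 2.18/√12 = 0.6293 in
L_e = K·L = 2 × 111 = 222.0 in
λ = L_e / r_min = 222.00 / 0.6293 = 353

λ ≈ 353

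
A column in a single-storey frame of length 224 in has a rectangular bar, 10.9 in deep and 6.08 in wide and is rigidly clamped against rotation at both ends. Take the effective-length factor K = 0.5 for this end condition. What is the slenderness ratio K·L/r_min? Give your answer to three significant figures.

λ ≈ 63.8

Buckling occurs about the weak axis: I_min = h·b³/12 with b = 6.08 in (the shorter side).
I_min = 10.9×6.08³/12 = 204.2 in⁴
A = 66.27 in²;  r_min = √(I/A) = √(204.2/66.27) = 1.755 in
L_e = K·L = 0.5 × 224 = 112.0 in
λ = L_e / r_min = 112.00 / 1.755 = 63.8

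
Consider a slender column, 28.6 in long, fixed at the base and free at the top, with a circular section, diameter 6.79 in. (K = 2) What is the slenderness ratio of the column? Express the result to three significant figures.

For a solid circle r = d/4 = 6.79/4 = 1.698 in
L_e = K·L = 2 × 28.6 = 57.20 in
λ = L_e / r_min = 57.200 / 1.698 = 33.7

λ ≈ 33.7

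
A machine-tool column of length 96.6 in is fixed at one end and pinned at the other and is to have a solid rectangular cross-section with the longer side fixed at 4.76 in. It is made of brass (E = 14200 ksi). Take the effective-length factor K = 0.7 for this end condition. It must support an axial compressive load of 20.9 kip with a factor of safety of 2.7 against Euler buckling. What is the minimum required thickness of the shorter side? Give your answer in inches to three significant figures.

b ≈ 1.67 in

Required P_cr = n·P = 2.7 × 20.9 = 56.43 kip
L_e = K·L = 0.7 × 96.6 = 67.62 in
Required I = P_cr·L_e²/(π²E) = 5.643×10^4 × 67.62² / (π² × 1.42×10^7) = 1.841 in⁴
Rectangle, weak axis: I_min = h·b³/12 with h = 4.76 in fixed  ⇒  b = (12I/h)^(1/3) = 1.67 in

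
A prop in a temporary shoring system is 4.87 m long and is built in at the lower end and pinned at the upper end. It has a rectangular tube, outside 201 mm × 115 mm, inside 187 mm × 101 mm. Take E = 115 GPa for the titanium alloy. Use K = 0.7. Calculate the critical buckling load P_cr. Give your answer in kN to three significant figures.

P_cr ≈ 920 kN

Weak-axis I_min = (h_o·b_o³ − h_i·b_i³)/12 with b_o = 115, b_i = 101.0 mm (shorter outer/inner sides).
I_min = (201×115³ − 187.0×101.0³)/12 = 9.419×10^6 mm⁴
I = 9.419×10^6 mm⁴ = 9.419×10^-6 m⁴
Effective length L_e = K·L = 0.7 × 4.87 = 3.409 m
P_cr = π²EI / L_e² = π² × 115×10⁹ × 9.419×10^-6 / 3.409² = 9.199×10^5 N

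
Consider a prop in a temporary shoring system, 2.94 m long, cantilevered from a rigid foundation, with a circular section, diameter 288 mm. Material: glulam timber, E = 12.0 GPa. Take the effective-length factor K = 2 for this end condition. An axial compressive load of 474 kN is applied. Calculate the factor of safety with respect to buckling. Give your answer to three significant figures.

I = πd⁴/64 = π×288⁴/64 = 3.377×10^8 mm⁴
I = 3.377×10^8 mm⁴ = 3.377×10^-4 m⁴
Effective length L_e = K·L = 2 × 2.94 = 5.880 m
P_cr = π²EI / L_e² = π² × 12.0×10⁹ × 3.377×10^-4 / 5.880² = 1.157×10^6 N
Factor of safety n = P_cr / P = 1156.8 / 474 = 2.44

n ≈ 2.44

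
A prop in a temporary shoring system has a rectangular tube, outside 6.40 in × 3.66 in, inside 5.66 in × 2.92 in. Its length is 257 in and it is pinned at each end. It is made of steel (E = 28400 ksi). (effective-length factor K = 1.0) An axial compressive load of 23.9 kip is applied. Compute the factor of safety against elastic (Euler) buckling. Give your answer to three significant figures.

Weak-axis I_min = (h_o·b_o³ − h_i·b_i³)/12 with b_o = 3.66, b_i = 2.920 in (shorter outer/inner sides).
I_min = (6.40×3.66³ − 5.660×2.920³)/12 = 14.41 in⁴
Effective length L_e = K·L = 1 × 257 = 257.0 in
P_cr = π²EI / L_e² = π² × 28400×10³ × 14.41 / 257.0² = 6.113×10^4 lb
Factor of safety n = P_cr / P = 61.132 / 23.9 = 2.56

n ≈ 2.56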